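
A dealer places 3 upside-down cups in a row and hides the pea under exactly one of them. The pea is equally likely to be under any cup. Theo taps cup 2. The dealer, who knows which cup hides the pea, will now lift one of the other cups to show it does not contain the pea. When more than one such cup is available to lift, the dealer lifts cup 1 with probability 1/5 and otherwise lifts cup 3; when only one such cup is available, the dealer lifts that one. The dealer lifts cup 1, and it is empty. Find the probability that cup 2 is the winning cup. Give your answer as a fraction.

1/6

Apply Bayes' rule, conditioning on where the pea actually is.
If it is under cup 1 (prior 1/3): the dealer opened cup 1, so this case is ruled out; weight (1/3)·0 = 0.
If it is under cup 2 (prior 1/3): cup 1 is available, opened with probability 1/5; weight (1/3)·(1/5) = 1/15.
If it is under cup 3 (prior 1/3): only cup 1 is available, probability 1; weight (1/3)·1 = 1/3.
The weights sum to 2/5.
So P(the pea under cup 2 | the dealer opened cup 1) = (1/15) / (2/5) = 1/6.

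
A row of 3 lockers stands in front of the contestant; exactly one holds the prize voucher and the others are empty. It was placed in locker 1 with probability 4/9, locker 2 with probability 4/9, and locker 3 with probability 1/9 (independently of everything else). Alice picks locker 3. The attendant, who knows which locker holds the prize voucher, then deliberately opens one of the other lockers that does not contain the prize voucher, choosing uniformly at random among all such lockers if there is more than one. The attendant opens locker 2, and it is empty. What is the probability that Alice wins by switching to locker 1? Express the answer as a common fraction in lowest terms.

Consider each possible location of the prize voucher in turn.
If it is in locker 1 (prior 4/9): the attendant has no choice, probability 1; weight (4/9)·1 = 4/9.
If it is in locker 2 (prior 4/9): the attendant opened locker 2, so this case is ruled out; weight (4/9)·0 = 0.
If it is in locker 3 (prior 1/9): the attendant has 2 equally likely choices, so probability 1/2; weight (1/9)·(1/2) = 1/18.
The weights sum to 1/2.
So P(the prize voucher in locker 1 | the attendant opened locker 2) = (4/9) / (1/2) = 8/9.

8/9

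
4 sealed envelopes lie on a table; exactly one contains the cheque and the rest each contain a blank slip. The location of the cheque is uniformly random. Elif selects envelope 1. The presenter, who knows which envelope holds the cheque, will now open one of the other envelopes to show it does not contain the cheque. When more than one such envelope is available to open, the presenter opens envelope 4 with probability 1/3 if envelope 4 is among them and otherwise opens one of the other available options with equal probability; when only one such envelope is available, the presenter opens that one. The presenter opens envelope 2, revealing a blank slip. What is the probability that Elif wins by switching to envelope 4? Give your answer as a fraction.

1/3

Apply Bayes' rule, conditioning on where the cheque actually is.
If it is in envelope 1 (prior 1/4): envelope 4 is available but not opened; envelope 2 gets probability (1 − 1/3)/2 = 1/3; weight (1/4)·(1/3) = 1/12.
If it is in envelope 2 (prior 1/4): the presenter opened envelope 2, so this case is ruled out; weight (1/4)·0 = 0.
If it is in envelope 3 (prior 1/4): envelope 4 is available but not opened, probability 2/3; weight (1/4)·(2/3) = 1/6.
If it is in envelope 4 (prior 1/4): envelope 4 holds the prize so is unavailable; the presenter chooses uniformly among the 2 others, probability 1/2; weight (1/4)·(1/2) = 1/8.
The weights sum to 3/8.
So P(the cheque in envelope 4 | the presenter opened envelope 2) = (1/8) / (3/8) = 1/3.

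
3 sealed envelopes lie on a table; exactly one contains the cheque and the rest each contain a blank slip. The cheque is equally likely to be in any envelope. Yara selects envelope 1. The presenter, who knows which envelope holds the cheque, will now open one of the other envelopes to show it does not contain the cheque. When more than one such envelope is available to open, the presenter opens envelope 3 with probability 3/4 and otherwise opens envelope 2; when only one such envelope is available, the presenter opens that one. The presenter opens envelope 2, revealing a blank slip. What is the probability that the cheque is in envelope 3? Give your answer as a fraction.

Consider each possible location of the cheque in turn.
If it is in envelope 1 (prior 1/3): envelope 3 is available but not opened, probability 1/4; weight (1/3)·(1/4) = 1/12.
If it is in envelope 2 (prior 1/3): the presenter opened envelope 2, so this case is ruled out; weight (1/3)·0 = 0.
If it is in envelope 3 (prior 1/3): only envelope 2 is available, probability 1; weight (1/3)·1 = 1/3.
The weights sum to 5/12.
So P(the cheque in envelope 3 | the presenter opened envelope 2) = (1/3) / (5/12) = 4/5.

4/5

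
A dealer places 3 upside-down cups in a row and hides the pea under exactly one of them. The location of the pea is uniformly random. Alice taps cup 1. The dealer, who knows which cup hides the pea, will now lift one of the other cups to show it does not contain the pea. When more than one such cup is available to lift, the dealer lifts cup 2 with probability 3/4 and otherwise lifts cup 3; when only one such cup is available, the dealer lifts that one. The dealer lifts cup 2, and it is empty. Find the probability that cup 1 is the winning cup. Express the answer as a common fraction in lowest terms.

Apply Bayes' rule, conditioning on where the pea actually is.
If it is under cup 1 (prior 1/3): cup 2 is available, opened with probability 3/4; weight (1/3)·(3/4) = 1/4.
If it is under cup 2 (prior 1/3): the dealer opened cup 2, so this case is ruled out; weight (1/3)·0 = 0.
If it is under cup 3 (prior 1/3): only cup 2 is available, probability 1; weight (1/3)·1 = 1/3.
The weights sum to 7/12.
So P(the pea under cup 1 | the dealer opened cup 2) = (1/4) / (7/12) = 3/7.

3/7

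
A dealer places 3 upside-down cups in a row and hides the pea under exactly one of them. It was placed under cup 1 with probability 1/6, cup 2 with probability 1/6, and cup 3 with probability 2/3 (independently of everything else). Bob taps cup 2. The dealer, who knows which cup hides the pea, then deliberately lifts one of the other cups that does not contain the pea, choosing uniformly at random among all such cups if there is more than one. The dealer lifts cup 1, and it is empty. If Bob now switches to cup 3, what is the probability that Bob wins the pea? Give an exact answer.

Condition on the true location of the pea.
If it is under cup 1 (prior 1/6): the dealer opened cup 1, so this case is ruled out; weight (1/6)·0 = 0.
If it is under cup 2 (prior 1/6): the dealer has 2 equally likely choices, so probability 1/2; weight (1/6)·(1/2) = 1/12.
If it is under cup 3 (prior 2/3): the dealer has no choice, probability 1; weight (2/3)·1 = 2/3.
The weights sum to 3/4.
So P(the pea under cup 3 | the dealer opened cup 1) = (2/3) / (3/4) = 8/9.

8/9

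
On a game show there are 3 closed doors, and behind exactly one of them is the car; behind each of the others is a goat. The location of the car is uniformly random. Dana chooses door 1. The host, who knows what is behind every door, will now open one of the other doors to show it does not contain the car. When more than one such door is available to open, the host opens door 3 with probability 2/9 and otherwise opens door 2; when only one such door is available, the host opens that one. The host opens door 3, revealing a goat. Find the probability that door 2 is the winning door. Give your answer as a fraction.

9/11

Apply Bayes' rule, conditioning on where the car actually is.
If it is behind door 1 (prior 1/3): door 3 is available, opened with probability 2/9; weight (1/3)·(2/9) = 2/27.
If it is behind door 2 (prior 1/3): only door 3 is available, probability 1; weight (1/3)·1 = 1/3.
If it is behind door 3 (prior 1/3): the host opened door 3, so this case is ruled out; weight (1/3)·0 = 0.
The weights sum to 11/27.
So P(the car behind door 2 | the host opened door 3) = (1/3) / (11/27) = 9/11.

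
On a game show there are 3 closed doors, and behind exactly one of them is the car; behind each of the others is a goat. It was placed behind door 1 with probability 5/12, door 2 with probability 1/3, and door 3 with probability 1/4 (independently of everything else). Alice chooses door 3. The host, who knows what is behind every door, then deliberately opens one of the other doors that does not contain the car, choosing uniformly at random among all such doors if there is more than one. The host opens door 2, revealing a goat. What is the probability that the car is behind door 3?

3/13

Condition on the true location of the car.
If it is behind door 1 (prior 5/12): the host has no choice, probability 1; weight (5/12)·1 = 5/12.
If it is behind door 2 (prior 1/3): the host opened door 2, so this case is ruled out; weight (1/3)·0 = 0.
If it is behind door 3 (prior 1/4): the host has 2 equally likely choices, so probability 1/2; weight (1/4)·(1/2) = 1/8.
The weights sum to 13/24.
So P(the car behind door 3 | the host opened door 2) = (1/8) / (13/24) = 3/13.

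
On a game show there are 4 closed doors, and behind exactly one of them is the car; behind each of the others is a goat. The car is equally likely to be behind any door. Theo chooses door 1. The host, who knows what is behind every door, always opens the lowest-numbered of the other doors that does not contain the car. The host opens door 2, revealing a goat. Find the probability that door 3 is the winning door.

Condition on the true location of the car.
If it is behind any of doors 1, 3, and 4 (prior 1/4 each): door 2 is the lowest-numbered option available, probability 1; weight (1/4)·1 = 1/4 each.
If it is behind door 2 (prior 1/4): the host opened door 2, so this case is ruled out; weight (1/4)·0 = 0.
The weights sum to 3/4.
So P(the car behind door 3 | the host opened door 2) = (1/4) / (3/4) = 1/3.

1/3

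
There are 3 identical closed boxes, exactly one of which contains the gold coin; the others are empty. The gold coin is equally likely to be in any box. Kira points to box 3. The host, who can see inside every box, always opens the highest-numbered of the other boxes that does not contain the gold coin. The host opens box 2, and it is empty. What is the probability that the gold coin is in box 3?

Condition on the true location of the gold coin.
If it is in either of boxes 1 and 3 (prior 1/3 each): box 2 is the highest-numbered option available, probability 1; weight (1/3)·1 = 1/3 each.
If it is in box 2 (prior 1/3): the host opened box 2, so this case is ruled out; weight (1/3)·0 = 0.
The weights sum to 2/3.
So P(the gold coin in box 3 | the host opened box 2) = (1/3) / (2/3) = 1/2.

1/2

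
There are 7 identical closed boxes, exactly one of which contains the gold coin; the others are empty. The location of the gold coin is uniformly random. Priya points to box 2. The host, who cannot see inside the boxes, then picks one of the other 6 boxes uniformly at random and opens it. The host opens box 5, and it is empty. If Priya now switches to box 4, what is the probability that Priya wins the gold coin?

Condition on the true location of the gold coin.
If it is in any of boxes 1, 2, 3, 4, 6, and 7 (prior 1/7 each): the host picks box 5 with probability 1/6 regardless, and it is not the prize; weight (1/7)·(1/6) = 1/42 each.
If it is in box 5 (prior 1/7): the host opened box 5, so this case is ruled out; weight (1/7)·0 = 0.
The weights sum to 1/7.
So P(the gold coin in box 4 | the host opened box 5) = (1/42) / (1/7) = 1/6.

1/6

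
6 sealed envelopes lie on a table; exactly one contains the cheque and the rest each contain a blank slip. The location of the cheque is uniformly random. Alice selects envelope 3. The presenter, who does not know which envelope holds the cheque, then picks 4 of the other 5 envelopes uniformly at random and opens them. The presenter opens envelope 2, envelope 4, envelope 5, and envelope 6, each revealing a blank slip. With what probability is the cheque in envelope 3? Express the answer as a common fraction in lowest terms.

Condition on the true location of the cheque.
If it is in either of envelopes 1 and 3 (prior 1/6 each): the presenter picks exactly this set with probability 1/5 regardless, and none is the prize; weight (1/6)·(1/5) = 1/30 each.
If it is in any of envelopes 2, 4, 5, and 6 (prior 1/6 each): that envelope was opened and seen not to hold the prize — ruled out; weight (1/6)·0 = 0 each.
The weights sum to 1/15.
So P(the cheque in envelope 3 | the presenter opened envelope 2, envelope 4, envelope 5, and envelope 6) = (1/30) / (1/15) = 1/2.

1/2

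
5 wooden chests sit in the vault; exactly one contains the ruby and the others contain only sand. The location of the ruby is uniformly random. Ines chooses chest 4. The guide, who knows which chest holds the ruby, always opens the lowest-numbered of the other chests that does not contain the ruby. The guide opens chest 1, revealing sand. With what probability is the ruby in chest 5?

1/4

Apply Bayes' rule, conditioning on where the ruby actually is.
If it is in chest 1 (prior 1/5): the guide opened chest 1, so this case is ruled out; weight (1/5)·0 = 0.
If it is in any of chests 2, 3, 4, and 5 (prior 1/5 each): chest 1 is the lowest-numbered option available, probability 1; weight (1/5)·1 = 1/5 each.
The weights sum to 4/5.
So P(the ruby in chest 5 | the guide opened chest 1) = (1/5) / (4/5) = 1/4.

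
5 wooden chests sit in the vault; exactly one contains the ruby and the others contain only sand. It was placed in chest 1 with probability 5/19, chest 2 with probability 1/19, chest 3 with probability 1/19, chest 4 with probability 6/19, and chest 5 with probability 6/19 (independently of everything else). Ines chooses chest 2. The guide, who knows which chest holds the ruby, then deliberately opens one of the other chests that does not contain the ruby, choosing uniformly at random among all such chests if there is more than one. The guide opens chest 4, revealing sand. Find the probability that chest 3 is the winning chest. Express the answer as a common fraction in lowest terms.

Apply Bayes' rule, conditioning on where the ruby actually is.
If it is in chest 1 (prior 5/19): the guide has 3 equally likely choices, so probability 1/3; weight (5/19)·(1/3) = 5/57.
If it is in chest 2 (prior 1/19): the guide has 4 equally likely choices, so probability 1/4; weight (1/19)·(1/4) = 1/76.
If it is in chest 3 (prior 1/19): the guide has 3 equally likely choices, so probability 1/3; weight (1/19)·(1/3) = 1/57.
If it is in chest 4 (prior 6/19): the guide opened chest 4, so this case is ruled out; weight (6/19)·0 = 0.
If it is in chest 5 (prior 6/19): the guide has 3 equally likely choices, so probability 1/3; weight (6/19)·(1/3) = 2/19.
The weights sum to 17/76.
So P(the ruby in chest 3 | the guide opened chest 4) = (1/57) / (17/76) = 4/51.

4/51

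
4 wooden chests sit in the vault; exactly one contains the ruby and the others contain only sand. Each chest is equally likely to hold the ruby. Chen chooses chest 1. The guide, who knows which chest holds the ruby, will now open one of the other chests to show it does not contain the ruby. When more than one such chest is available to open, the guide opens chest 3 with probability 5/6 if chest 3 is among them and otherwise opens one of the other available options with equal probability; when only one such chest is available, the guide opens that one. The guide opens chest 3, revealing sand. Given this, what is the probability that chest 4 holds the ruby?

Apply Bayes' rule, conditioning on where the ruby actually is.
If it is in any of chests 1, 2, and 4 (prior 1/4 each): chest 3 is available, opened with probability 5/6; weight (1/4)·(5/6) = 5/24 each.
If it is in chest 3 (prior 1/4): the guide opened chest 3, so this case is ruled out; weight (1/4)·0 = 0.
The weights sum to 5/8.
So P(the ruby in chest 4 | the guide opened chest 3) = (5/24) / (5/8) = 1/3.

1/3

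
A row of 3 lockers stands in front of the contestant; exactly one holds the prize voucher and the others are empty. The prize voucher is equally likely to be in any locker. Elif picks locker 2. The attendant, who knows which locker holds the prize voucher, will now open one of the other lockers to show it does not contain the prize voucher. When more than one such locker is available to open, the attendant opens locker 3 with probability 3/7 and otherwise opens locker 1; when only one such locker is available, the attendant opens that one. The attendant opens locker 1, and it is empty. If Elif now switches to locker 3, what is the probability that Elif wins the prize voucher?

7/11

Consider each possible location of the prize voucher in turn.
If it is in locker 1 (prior 1/3): the attendant opened locker 1, so this case is ruled out; weight (1/3)·0 = 0.
If it is in locker 2 (prior 1/3): locker 3 is available but not opened, probability 4/7; weight (1/3)·(4/7) = 4/21.
If it is in locker 3 (prior 1/3): only locker 1 is available, probability 1; weight (1/3)·1 = 1/3.
The weights sum to 11/21.
So P(the prize voucher in locker 3 | the attendant opened locker 1) = (1/3) / (11/21) = 7/11.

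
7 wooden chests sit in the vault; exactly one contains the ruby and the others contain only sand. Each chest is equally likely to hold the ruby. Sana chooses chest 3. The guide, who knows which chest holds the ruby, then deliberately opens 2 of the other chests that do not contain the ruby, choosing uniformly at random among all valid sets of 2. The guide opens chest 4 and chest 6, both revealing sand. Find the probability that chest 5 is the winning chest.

3/14

Condition on the true location of the ruby.
If it is in any of chests 1, 2, 5, and 7 (prior 1/7 each): the guide has 10 equally likely choices, so probability 1/10; weight (1/7)·(1/10) = 1/70 each.
If it is in chest 3 (prior 1/7): the guide has 15 equally likely choices, so probability 1/15; weight (1/7)·(1/15) = 1/105.
If it is in either of chests 4 and 6 (prior 1/7 each): that chest was opened and seen not to hold the prize — ruled out; weight (1/7)·0 = 0 each.
The weights sum to 1/15.
So P(the ruby in chest 5 | the guide opened chest 4 and chest 6) = (1/70) / (1/15) = 3/14.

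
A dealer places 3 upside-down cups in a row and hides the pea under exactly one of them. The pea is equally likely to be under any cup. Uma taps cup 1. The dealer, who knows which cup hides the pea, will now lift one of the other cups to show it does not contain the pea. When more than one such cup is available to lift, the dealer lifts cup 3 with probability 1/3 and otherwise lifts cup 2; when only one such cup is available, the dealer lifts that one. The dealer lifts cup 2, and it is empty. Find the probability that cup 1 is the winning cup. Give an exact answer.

Consider each possible location of the pea in turn.
If it is under cup 1 (prior 1/3): cup 3 is available but not opened, probability 2/3; weight (1/3)·(2/3) = 2/9.
If it is under cup 2 (prior 1/3): the dealer opened cup 2, so this case is ruled out; weight (1/3)·0 = 0.
If it is under cup 3 (prior 1/3): only cup 2 is available, probability 1; weight (1/3)·1 = 1/3.
The weights sum to 5/9.
So P(the pea under cup 1 | the dealer opened cup 2) = (2/9) / (5/9) = 2/5.

2/5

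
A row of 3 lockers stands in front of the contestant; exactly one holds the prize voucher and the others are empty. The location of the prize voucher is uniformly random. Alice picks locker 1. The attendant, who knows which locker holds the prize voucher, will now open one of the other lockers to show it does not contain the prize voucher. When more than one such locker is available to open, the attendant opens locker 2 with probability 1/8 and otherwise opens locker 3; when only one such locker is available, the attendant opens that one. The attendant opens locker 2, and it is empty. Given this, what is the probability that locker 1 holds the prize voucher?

Condition on the true location of the prize voucher.
If it is in locker 1 (prior 1/3): locker 2 is available, opened with probability 1/8; weight (1/3)·(1/8) = 1/24.
If it is in locker 2 (prior 1/3): the attendant opened locker 2, so this case is ruled out; weight (1/3)·0 = 0.
If it is in locker 3 (prior 1/3): only locker 2 is available, probability 1; weight (1/3)·1 = 1/3.
The weights sum to 3/8.
So P(the prize voucher in locker 1 | the attendant opened locker 2) = (1/24) / (3/8) = 1/9.

1/9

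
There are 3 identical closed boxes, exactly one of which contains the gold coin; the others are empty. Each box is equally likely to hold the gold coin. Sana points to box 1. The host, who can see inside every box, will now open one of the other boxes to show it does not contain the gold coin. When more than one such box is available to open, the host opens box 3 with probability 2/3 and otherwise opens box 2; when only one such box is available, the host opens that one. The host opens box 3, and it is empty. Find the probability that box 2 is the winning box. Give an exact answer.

3/5

Consider each possible location of the gold coin in turn.
If it is in box 1 (prior 1/3): box 3 is available, opened with probability 2/3; weight (1/3)·(2/3) = 2/9.
If it is in box 2 (prior 1/3): only box 3 is available, probability 1; weight (1/3)·1 = 1/3.
If it is in box 3 (prior 1/3): the host opened box 3, so this case is ruled out; weight (1/3)·0 = 0.
The weights sum to 5/9.
So P(the gold coin in box 2 | the host opened box 3) = (1/3) / (5/9) = 3/5.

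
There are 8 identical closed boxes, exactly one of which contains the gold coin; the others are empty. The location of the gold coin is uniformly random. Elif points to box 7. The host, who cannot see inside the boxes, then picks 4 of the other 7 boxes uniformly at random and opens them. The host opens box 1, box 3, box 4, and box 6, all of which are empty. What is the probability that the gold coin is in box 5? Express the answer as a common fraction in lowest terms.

1/4

Because the host chose which boxes to open without knowing where the gold coin is, the choice is independent of the prize location. Learning that none of the 4 opened boxes holds the gold coin simply rules out those 4 locations and leaves the remaining 4 boxes still equally likely by symmetry.
So P(the gold coin in box 5) = 1/4.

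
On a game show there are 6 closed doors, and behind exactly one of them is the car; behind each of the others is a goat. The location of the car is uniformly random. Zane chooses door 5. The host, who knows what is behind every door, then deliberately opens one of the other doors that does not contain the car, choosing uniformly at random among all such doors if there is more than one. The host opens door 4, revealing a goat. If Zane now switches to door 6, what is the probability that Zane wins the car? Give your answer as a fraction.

Apply Bayes' rule, conditioning on where the car actually is.
If it is behind any of doors 1, 2, 3, and 6 (prior 1/6 each): the host has 4 equally likely choices, so probability 1/4; weight (1/6)·(1/4) = 1/24 each.
If it is behind door 4 (prior 1/6): the host opened door 4, so this case is ruled out; weight (1/6)·0 = 0.
If it is behind door 5 (prior 1/6): the host has 5 equally likely choices, so probability 1/5; weight (1/6)·(1/5) = 1/30.
The weights sum to 1/5.
So P(the car behind door 6 | the host opened door 4) = (1/24) / (1/5) = 5/24.

5/24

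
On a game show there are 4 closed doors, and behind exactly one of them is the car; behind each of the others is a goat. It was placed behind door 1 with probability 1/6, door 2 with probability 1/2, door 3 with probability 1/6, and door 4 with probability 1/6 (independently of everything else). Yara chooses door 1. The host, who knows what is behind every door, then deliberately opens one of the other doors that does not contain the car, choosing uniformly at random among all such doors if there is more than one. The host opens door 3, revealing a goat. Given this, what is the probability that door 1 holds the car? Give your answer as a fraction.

Condition on the true location of the car.
If it is behind door 1 (prior 1/6): the host has 3 equally likely choices, so probability 1/3; weight (1/6)·(1/3) = 1/18.
If it is behind door 2 (prior 1/2): the host has 2 equally likely choices, so probability 1/2; weight (1/2)·(1/2) = 1/4.
If it is behind door 3 (prior 1/6): the host opened door 3, so this case is ruled out; weight (1/6)·0 = 0.
If it is behind door 4 (prior 1/6): the host has 2 equally likely choices, so probability 1/2; weight (1/6)·(1/2) = 1/12.
The weights sum to 7/18.
So P(the car behind door 1 | the host opened door 3) = (1/18) / (7/18) = 1/7.

1/7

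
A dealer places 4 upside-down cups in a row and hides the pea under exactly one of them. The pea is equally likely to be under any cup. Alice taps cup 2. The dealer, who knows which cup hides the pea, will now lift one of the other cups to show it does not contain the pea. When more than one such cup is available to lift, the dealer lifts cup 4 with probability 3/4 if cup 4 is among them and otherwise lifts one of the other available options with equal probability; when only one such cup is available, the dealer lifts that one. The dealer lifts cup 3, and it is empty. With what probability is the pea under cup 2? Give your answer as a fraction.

Condition on the true location of the pea.
If it is under cup 1 (prior 1/4): cup 4 is available but not opened, probability 1/4; weight (1/4)·(1/4) = 1/16.
If it is under cup 2 (prior 1/4): cup 4 is available but not opened; cup 3 gets probability (1 − 3/4)/2 = 1/8; weight (1/4)·(1/8) = 1/32.
If it is under cup 3 (prior 1/4): the dealer opened cup 3, so this case is ruled out; weight (1/4)·0 = 0.
If it is under cup 4 (prior 1/4): cup 4 holds the prize so is unavailable; the dealer chooses uniformly among the 2 others, probability 1/2; weight (1/4)·(1/2) = 1/8.
The weights sum to 7/32.
So P(the pea under cup 2 | the dealer opened cup 3) = (1/32) / (7/32) = 1/7.

1/7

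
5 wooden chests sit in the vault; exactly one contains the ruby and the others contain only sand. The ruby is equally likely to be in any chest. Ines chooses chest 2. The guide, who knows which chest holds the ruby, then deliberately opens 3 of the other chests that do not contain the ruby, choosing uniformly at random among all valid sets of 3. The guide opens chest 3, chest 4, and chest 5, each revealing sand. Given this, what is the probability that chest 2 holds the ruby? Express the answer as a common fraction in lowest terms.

Consider each possible location of the ruby in turn.
If it is in chest 1 (prior 1/5): the guide has no choice, probability 1; weight (1/5)·1 = 1/5.
If it is in chest 2 (prior 1/5): the guide has 4 equally likely choices, so probability 1/4; weight (1/5)·(1/4) = 1/20.
If it is in any of chests 3, 4, and 5 (prior 1/5 each): that chest was opened and seen not to hold the prize — ruled out; weight (1/5)·0 = 0 each.
The weights sum to 1/4.
So P(the ruby in chest 2 | the guide opened chest 3, chest 4, and chest 5) = (1/20) / (1/4) = 1/5.

1/5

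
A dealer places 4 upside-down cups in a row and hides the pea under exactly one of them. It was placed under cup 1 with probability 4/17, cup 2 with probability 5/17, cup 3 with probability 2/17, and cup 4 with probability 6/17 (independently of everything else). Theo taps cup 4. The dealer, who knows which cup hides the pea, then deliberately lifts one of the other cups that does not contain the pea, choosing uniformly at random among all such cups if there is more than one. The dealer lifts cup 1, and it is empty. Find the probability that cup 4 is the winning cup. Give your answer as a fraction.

Consider each possible location of the pea in turn.
If it is under cup 1 (prior 4/17): the dealer opened cup 1, so this case is ruled out; weight (4/17)·0 = 0.
If it is under cup 2 (prior 5/17): the dealer has 2 equally likely choices, so probability 1/2; weight (5/17)·(1/2) = 5/34.
If it is under cup 3 (prior 2/17): the dealer has 2 equally likely choices, so probability 1/2; weight (2/17)·(1/2) = 1/17.
If it is under cup 4 (prior 6/17): the dealer has 3 equally likely choices, so probability 1/3; weight (6/17)·(1/3) = 2/17.
The weights sum to 11/34.
So P(the pea under cup 4 | the dealer opened cup 1) = (2/17) / (11/34) = 4/11.

4/11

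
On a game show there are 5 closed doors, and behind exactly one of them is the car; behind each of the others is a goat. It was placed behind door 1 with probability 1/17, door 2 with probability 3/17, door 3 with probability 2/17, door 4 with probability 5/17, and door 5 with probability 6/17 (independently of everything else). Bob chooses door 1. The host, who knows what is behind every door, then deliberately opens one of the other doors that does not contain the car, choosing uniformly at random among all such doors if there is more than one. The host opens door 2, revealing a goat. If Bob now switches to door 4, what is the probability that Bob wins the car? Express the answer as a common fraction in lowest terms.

4/11

Consider each possible location of the car in turn.
If it is behind door 1 (prior 1/17): the host has 4 equally likely choices, so probability 1/4; weight (1/17)·(1/4) = 1/68.
If it is behind door 2 (prior 3/17): the host opened door 2, so this case is ruled out; weight (3/17)·0 = 0.
If it is behind door 3 (prior 2/17): the host has 3 equally likely choices, so probability 1/3; weight (2/17)·(1/3) = 2/51.
If it is behind door 4 (prior 5/17): the host has 3 equally likely choices, so probability 1/3; weight (5/17)·(1/3) = 5/51.
If it is behind door 5 (prior 6/17): the host has 3 equally likely choices, so probability 1/3; weight (6/17)·(1/3) = 2/17.
The weights sum to 55/204.
So P(the car behind door 4 | the host opened door 2) = (5/51) / (55/204) = 4/11.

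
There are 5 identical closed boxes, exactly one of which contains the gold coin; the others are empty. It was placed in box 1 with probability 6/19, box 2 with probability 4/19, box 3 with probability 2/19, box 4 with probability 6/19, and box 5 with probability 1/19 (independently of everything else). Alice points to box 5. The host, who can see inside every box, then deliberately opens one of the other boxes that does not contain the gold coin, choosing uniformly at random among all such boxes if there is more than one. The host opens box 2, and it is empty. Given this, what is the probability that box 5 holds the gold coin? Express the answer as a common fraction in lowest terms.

3/59

Consider each possible location of the gold coin in turn.
If it is in either of boxes 1 and 4 (prior 6/19 each): the host has 3 equally likely choices, so probability 1/3; weight (6/19)·(1/3) = 2/19 each.
If it is in box 2 (prior 4/19): the host opened box 2, so this case is ruled out; weight (4/19)·0 = 0.
If it is in box 3 (prior 2/19): the host has 3 equally likely choices, so probability 1/3; weight (2/19)·(1/3) = 2/57.
If it is in box 5 (prior 1/19): the host has 4 equally likely choices, so probability 1/4; weight (1/19)·(1/4) = 1/76.
The weights sum to 59/228.
So P(the gold coin in box 5 | the host opened box 2) = (1/76) / (59/228) = 3/59.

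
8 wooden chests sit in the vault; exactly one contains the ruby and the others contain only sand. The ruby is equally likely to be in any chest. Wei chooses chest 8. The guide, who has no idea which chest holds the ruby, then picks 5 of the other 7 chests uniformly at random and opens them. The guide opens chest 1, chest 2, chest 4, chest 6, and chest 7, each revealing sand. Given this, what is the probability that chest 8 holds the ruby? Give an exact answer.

1/3

Because the guide chose which chests to open without knowing where the ruby is, the choice is independent of the prize location. Learning that none of the 5 opened chests holds the ruby simply rules out those 5 locations and leaves the remaining 3 chests still equally likely by symmetry.
So P(the ruby in chest 8) = 1/3.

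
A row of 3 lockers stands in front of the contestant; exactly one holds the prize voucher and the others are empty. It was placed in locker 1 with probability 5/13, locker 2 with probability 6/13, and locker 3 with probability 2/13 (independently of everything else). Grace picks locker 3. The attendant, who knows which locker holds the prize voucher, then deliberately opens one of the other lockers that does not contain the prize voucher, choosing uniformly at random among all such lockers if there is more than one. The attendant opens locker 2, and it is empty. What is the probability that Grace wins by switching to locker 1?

5/6

Apply Bayes' rule, conditioning on where the prize voucher actually is.
If it is in locker 1 (prior 5/13): the attendant has no choice, probability 1; weight (5/13)·1 = 5/13.
If it is in locker 2 (prior 6/13): the attendant opened locker 2, so this case is ruled out; weight (6/13)·0 = 0.
If it is in locker 3 (prior 2/13): the attendant has 2 equally likely choices, so probability 1/2; weight (2/13)·(1/2) = 1/13.
The weights sum to 6/13.
So P(the prize voucher in locker 1 | the attendant opened locker 2) = (5/13) / (6/13) = 5/6.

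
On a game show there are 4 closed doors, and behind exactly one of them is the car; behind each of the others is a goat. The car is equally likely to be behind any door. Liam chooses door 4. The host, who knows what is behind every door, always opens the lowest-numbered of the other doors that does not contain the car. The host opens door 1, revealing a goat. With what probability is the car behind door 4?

1/3

Consider each possible location of the car in turn.
If it is behind door 1 (prior 1/4): the host opened door 1, so this case is ruled out; weight (1/4)·0 = 0.
If it is behind any of doors 2, 3, and 4 (prior 1/4 each): door 1 is the lowest-numbered option available, probability 1; weight (1/4)·1 = 1/4 each.
The weights sum to 3/4.
So P(the car behind door 4 | the host opened door 1) = (1/4) / (3/4) = 1/3.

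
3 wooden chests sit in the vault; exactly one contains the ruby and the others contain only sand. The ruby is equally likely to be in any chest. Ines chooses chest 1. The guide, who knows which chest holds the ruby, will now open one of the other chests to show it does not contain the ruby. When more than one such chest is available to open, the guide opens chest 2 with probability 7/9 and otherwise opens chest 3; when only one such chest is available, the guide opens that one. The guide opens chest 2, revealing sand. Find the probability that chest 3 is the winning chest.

9/16

Consider each possible location of the ruby in turn.
If it is in chest 1 (prior 1/3): chest 2 is available, opened with probability 7/9; weight (1/3)·(7/9) = 7/27.
If it is in chest 2 (prior 1/3): the guide opened chest 2, so this case is ruled out; weight (1/3)·0 = 0.
If it is in chest 3 (prior 1/3): only chest 2 is available, probability 1; weight (1/3)·1 = 1/3.
The weights sum to 16/27.
So P(the ruby in chest 3 | the guide opened chest 2) = (1/3) / (16/27) = 9/16.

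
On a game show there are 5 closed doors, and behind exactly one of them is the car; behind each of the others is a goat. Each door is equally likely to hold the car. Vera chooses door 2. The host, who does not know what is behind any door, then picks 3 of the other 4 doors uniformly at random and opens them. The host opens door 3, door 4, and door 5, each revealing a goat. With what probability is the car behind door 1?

Consider each possible location of the car in turn.
If it is behind either of doors 1 and 2 (prior 1/5 each): the host picks exactly this set with probability 1/4 regardless, and none is the prize; weight (1/5)·(1/4) = 1/20 each.
If it is behind any of doors 3, 4, and 5 (prior 1/5 each): that door was opened and seen not to hold the prize — ruled out; weight (1/5)·0 = 0 each.
The weights sum to 1/10.
So P(the car behind door 1 | the host opened door 3, door 4, and door 5) = (1/20) / (1/10) = 1/2.

1/2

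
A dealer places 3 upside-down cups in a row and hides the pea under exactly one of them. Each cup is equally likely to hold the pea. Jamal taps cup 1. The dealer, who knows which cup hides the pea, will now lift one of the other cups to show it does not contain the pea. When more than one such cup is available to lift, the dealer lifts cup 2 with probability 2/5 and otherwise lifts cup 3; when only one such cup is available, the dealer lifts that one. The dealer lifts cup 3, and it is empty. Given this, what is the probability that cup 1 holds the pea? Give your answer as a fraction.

3/8

Consider each possible location of the pea in turn.
If it is under cup 1 (prior 1/3): cup 2 is available but not opened, probability 3/5; weight (1/3)·(3/5) = 1/5.
If it is under cup 2 (prior 1/3): only cup 3 is available, probability 1; weight (1/3)·1 = 1/3.
If it is under cup 3 (prior 1/3): the dealer opened cup 3, so this case is ruled out; weight (1/3)·0 = 0.
The weights sum to 8/15.
So P(the pea under cup 1 | the dealer opened cup 3) = (1/5) / (8/15) = 3/8.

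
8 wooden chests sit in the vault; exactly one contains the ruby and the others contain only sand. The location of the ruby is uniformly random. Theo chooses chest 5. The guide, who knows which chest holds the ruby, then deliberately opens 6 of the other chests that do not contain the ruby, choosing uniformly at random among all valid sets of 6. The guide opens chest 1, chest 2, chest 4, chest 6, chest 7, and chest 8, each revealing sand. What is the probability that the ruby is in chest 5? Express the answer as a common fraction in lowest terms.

1/8

Consider each possible location of the ruby in turn.
If it is in any of chests 1, 2, 4, 6, 7, and 8 (prior 1/8 each): that chest was opened and seen not to hold the prize — ruled out; weight (1/8)·0 = 0 each.
If it is in chest 3 (prior 1/8): the guide has no choice, probability 1; weight (1/8)·1 = 1/8.
If it is in chest 5 (prior 1/8): the guide has 7 equally likely choices, so probability 1/7; weight (1/8)·(1/7) = 1/56.
The weights sum to 1/7.
So P(the ruby in chest 5 | the guide opened chest 1, chest 2, chest 4, chest 6, chest 7, and chest 8) = (1/56) / (1/7) = 1/8.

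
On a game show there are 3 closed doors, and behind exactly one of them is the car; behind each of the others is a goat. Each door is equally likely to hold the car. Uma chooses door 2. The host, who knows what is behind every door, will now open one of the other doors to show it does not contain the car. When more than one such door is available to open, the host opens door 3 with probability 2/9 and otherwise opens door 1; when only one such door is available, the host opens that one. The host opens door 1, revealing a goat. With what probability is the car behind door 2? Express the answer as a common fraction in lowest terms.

Apply Bayes' rule, conditioning on where the car actually is.
If it is behind door 1 (prior 1/3): the host opened door 1, so this case is ruled out; weight (1/3)·0 = 0.
If it is behind door 2 (prior 1/3): door 3 is available but not opened, probability 7/9; weight (1/3)·(7/9) = 7/27.
If it is behind door 3 (prior 1/3): only door 1 is available, probability 1; weight (1/3)·1 = 1/3.
The weights sum to 16/27.
So P(the car behind door 2 | the host opened door 1) = (7/27) / (16/27) = 7/16.

7/16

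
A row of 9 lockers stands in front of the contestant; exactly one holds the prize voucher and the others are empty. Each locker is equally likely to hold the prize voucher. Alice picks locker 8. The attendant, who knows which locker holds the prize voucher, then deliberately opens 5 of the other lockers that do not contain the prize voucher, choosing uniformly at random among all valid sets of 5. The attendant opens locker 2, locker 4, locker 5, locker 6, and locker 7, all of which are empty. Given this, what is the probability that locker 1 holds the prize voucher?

Consider each possible location of the prize voucher in turn.
If it is in any of lockers 1, 3, and 9 (prior 1/9 each): the attendant has 21 equally likely choices, so probability 1/21; weight (1/9)·(1/21) = 1/189 each.
If it is in any of lockers 2, 4, 5, 6, and 7 (prior 1/9 each): that locker was opened and seen not to hold the prize — ruled out; weight (1/9)·0 = 0 each.
If it is in locker 8 (prior 1/9): the attendant has 56 equally likely choices, so probability 1/56; weight (1/9)·(1/56) = 1/504.
The weights sum to 1/56.
So P(the prize voucher in locker 1 | the attendant opened locker 2, locker 4, locker 5, locker 6, and locker 7) = (1/189) / (1/56) = 8/27.

8/27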